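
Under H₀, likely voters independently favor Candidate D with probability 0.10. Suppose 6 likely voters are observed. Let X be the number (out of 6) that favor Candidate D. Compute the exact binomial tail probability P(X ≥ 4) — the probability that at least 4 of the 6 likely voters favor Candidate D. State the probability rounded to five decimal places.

X is binomial with n = 6 and p = 0.10.
P(X ≥ 4) = C(6,4)·0.10^4·0.90^2 + C(6,5)·0.10^5·0.90^1 + C(6,6)·0.10^6·0.90^0.
= 0.001215 + 0.000054 + 0.000001 = 0.00127.

P = 0.00127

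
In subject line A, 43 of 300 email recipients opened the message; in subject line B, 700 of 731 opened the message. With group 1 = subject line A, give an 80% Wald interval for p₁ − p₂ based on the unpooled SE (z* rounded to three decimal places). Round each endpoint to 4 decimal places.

p̂₁ = 0.14333, p̂₂ = 0.95759, so the observed difference is -0.81426.
Unpooled SE = √(p̂₁(1−p̂₁)/n₁ + p̂₂(1−p̂₂)/n₂) = √(0.000409296 + 0.000055553) = 0.021560.
The 80% critical value is z* = 1.282. Margin of error = 0.02764.
Interval: -0.81426 ± 0.02764 → (-0.8419, -0.7866).

(-0.8419, -0.7866)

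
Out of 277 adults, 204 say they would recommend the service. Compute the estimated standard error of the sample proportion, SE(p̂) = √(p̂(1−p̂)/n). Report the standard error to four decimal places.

Sample proportion p̂ = 204/277 = 0.73646.
p̂(1−p̂) = 0.194087.
Dividing by n and taking the root: √0.000700675 = 0.0265.

SE = 0.0265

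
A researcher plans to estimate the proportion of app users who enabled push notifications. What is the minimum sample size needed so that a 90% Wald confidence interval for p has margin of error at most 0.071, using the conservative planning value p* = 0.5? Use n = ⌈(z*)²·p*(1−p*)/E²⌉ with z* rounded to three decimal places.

For 90% confidence, z* = 1.645.
p*(1−p*) = 0.2500.
(z*)²·p*(1−p*)/E² = 2.706025·0.2500/0.005041 = 134.201.
⌈134.201⌉ = 135.

n = 135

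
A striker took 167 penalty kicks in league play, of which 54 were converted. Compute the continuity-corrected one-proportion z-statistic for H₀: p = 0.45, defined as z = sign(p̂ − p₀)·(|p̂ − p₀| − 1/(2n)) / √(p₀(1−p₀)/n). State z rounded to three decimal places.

p̂ = 54/167 = 0.32335. p̂ − p₀ = -0.126647.
1/(2n) = 0.002994.
Corrected numerator: |-0.126647| − 0.002994 = 0.123653.
Under H₀, SE = √(p₀(1−p₀)/n) = √(0.45·0.55/167) = √0.001482036 = 0.038497.
z = (−)0.123653/0.038497 = -3.212.

z = -3.212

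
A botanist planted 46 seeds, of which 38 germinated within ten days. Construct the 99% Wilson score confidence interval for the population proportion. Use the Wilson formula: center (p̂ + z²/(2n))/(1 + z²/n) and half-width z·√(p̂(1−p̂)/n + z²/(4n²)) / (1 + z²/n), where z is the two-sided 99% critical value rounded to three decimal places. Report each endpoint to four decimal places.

(0.6443, 0.9257)

Here p̂ = 38/46 = 0.82609 and z = 2.576 (z² = 6.635776).
1 + z²/n = 1.144256.
Adjusted center: (0.82609 + z²/(2n))/1.144256 = 0.78498.
Radicand: p̂(1−p̂)/n + z²/(4n²) = 0.003123202 + 0.000784000 = 0.003907202.
Half-width = z·√(radicand)/denom = 2.576·0.062508/1.144256 = 0.14072.
So the interval runs from 0.6443 to 0.9257.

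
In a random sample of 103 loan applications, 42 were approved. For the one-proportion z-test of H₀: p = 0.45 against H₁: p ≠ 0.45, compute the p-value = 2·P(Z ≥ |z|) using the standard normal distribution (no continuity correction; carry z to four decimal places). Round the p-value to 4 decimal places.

The sample proportion is 42/103 = 0.40777.
SE₀ = √(0.45·0.55/103) = 0.049020.
Test statistic (full precision, shown to 4 dp): z = (42/103 − 0.45)/SE₀ ≈ -0.8616.
From the standard normal, 2·P(Z ≥ |z|) = 0.3889.

p-value = 0.3889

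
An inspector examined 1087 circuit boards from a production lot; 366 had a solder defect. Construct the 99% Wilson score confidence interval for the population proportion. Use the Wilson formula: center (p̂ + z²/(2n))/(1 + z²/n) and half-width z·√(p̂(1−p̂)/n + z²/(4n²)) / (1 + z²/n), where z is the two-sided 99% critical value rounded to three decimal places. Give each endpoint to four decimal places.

Here p̂ = 366/1087 = 0.33671 and z = 2.576 (z² = 6.635776).
1 + z²/n = 1.006105.
Adjusted center: (0.33671 + z²/(2n))/1.006105 = 0.33770.
Radicand: p̂(1−p̂)/n + z²/(4n²) = 0.000205460 + 0.000001404 = 0.000206864.
Half-width = 2.576·√0.000206864/1.006105 = 0.03683.
Interval: 0.33770 ± 0.03683 → (0.3009, 0.3745).

(0.3009, 0.3745)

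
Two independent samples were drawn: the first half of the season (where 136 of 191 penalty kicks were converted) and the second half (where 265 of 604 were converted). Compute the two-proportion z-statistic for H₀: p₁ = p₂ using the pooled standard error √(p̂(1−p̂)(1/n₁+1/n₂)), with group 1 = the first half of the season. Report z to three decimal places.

p̂₁ = 136/191 = 0.71204, p̂₂ = 265/604 = 0.43874.
Pooling: p̂ = 401/795 = 0.50440.
SE = √[p̂(1−p̂)(1/n₁+1/n₂)] = √[0.50440·0.49560·(1/191+1/604)] ≈ 0.041505.
z = (p̂₁ − p̂₂)/SE = (0.71204 − 0.43874)/0.041505 = 0.27330/0.041505 = 6.585.

z = 6.585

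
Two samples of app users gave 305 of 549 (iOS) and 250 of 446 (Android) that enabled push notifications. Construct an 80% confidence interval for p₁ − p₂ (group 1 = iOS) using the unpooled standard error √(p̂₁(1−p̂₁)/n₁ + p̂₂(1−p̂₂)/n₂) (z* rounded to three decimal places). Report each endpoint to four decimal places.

(-0.0456, 0.0356)

p̂₁ = 0.55556, p̂₂ = 0.56054, so the observed difference is -0.00498.
Unpooled SE = √(p̂₁(1−p̂₁)/n₁ + p̂₂(1−p̂₂)/n₂) = √(0.000449752 + 0.000552321) = 0.031656.
For 80% confidence, z* = 1.282. Margin = 1.282·0.031656 = 0.04058.
So the interval runs from -0.0456 to 0.0356.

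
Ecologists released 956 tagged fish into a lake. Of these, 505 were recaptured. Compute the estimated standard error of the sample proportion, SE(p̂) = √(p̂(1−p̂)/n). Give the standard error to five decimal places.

SE = 0.01615

p̂ = 505/956 = 0.52824.
p̂(1−p̂) = 0.249203.
SE = √(0.249203/956) = √0.000260673 = 0.01615.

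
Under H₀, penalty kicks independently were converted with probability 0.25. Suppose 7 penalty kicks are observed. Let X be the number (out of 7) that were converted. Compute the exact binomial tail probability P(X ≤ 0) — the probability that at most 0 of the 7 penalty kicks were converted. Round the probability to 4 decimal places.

P = 0.1335

X is binomial with n = 7 and p = 0.25.
P(X ≤ 0) = C(7,0)·0.25^0·0.75^7.
= 0.133484 = 0.1335.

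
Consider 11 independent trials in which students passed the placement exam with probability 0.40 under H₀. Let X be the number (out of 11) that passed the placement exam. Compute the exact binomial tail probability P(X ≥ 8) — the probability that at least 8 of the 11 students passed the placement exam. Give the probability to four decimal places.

P = 0.0293

X is binomial with n = 11 and p = 0.40.
P(X ≥ 8) = C(11,8)·0.40^8·0.60^3 + C(11,9)·0.40^9·0.60^2 + C(11,10)·0.40^10·0.60^1 + C(11,11)·0.40^11·0.60^0.
= 0.023357 + 0.005190 + 0.000692 + 0.000042 = 0.0293.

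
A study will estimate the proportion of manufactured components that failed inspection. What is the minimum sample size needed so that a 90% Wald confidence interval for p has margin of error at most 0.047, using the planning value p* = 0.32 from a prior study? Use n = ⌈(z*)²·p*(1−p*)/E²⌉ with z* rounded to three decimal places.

n = 267

For 90% confidence, z* = 1.645.
p*(1−p*) = 0.32·0.68 = 0.2176.
Required n before rounding: 2.706025 × 0.2176 / 0.047² = 266.560.
⌈266.560⌉ = 267.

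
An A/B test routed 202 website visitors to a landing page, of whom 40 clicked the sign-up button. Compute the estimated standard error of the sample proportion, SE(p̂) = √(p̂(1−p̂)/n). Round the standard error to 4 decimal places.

SE = 0.0280

p̂ = 40/202 = 0.19802.
p̂(1−p̂) = 0.158808.
SE = √(0.158808/202) = 0.0280.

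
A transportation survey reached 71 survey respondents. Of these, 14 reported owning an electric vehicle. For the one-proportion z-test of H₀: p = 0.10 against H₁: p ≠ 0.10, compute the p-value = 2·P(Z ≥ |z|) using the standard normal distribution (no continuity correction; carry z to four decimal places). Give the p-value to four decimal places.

p-value = 0.0063

Sample proportion p̂ = 14/71 = 0.19718.
Null standard error: √(0.10·0.90/71) = √0.001267606 = 0.035603.
z = (p̂ − p₀)/SE = (14/71 − 0.10)/0.035603 ≈ 2.7296.
p-value = 2·P(Z ≥ |z|) with z = 2.7296 → 0.0063.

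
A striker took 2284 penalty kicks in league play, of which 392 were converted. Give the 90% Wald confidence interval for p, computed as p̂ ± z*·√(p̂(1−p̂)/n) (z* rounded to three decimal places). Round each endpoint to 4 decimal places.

(0.1587, 0.1846)

Sample proportion p̂ = 392/2284 = 0.17163.
SE(p̂) = √(0.17163·0.82837/2284) = 0.007890.
The 90% critical value is z* = 1.645.
Margin of error: 1.645 × 0.007890 = 0.01298.
Interval: 0.17163 ± 0.01298 → (0.1587, 0.1846).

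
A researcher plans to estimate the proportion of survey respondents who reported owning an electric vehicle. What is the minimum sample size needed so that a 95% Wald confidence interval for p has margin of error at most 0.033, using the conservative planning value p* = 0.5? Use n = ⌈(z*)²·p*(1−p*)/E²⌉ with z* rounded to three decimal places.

n = 882

The 95% critical value is z* = 1.960.
p*(1−p*) = 0.50·0.50 = 0.2500.
Required n before rounding: 3.841600 × 0.2500 / 0.033² = 881.910.
Rounding up, n = 882.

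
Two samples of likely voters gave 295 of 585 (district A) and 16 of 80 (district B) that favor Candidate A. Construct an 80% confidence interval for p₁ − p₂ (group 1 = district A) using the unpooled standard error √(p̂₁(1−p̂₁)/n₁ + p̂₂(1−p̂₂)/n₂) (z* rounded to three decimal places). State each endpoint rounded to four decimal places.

p̂₁ = 295/585 = 0.50427, p̂₂ = 16/80 = 0.20000; p̂₁ − p̂₂ = 0.30427.
Unpooled SE = √(p̂₁(1−p̂₁)/n₁ + p̂₂(1−p̂₂)/n₂) = √(0.000427319 + 0.002000000) = 0.049268.
z* = 1.282 at the 80% level. Margin of error = 0.06316.
Interval: 0.30427 ± 0.06316 → (0.2411, 0.3674).

(0.2411, 0.3674)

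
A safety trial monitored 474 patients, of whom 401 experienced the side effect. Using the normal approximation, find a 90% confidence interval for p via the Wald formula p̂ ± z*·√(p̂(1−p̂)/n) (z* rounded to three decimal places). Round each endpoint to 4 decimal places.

p̂ = 401/474 = 0.84599.
Standard error of p̂: √(0.130290/474) = √0.000274873 = 0.016579.
The 90% critical value is z* = 1.645.
Margin of error: 1.645 × 0.016579 = 0.02727.
So the interval runs from 0.8187 to 0.8733.

(0.8187, 0.8733)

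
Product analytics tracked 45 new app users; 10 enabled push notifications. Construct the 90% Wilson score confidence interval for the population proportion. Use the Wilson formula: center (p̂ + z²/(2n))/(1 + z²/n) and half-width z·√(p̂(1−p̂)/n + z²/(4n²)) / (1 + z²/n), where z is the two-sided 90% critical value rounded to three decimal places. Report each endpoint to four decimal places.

(0.1377, 0.3382)

Here p̂ = 10/45 = 0.22222 and z = 1.645 (z² = 2.706025).
1 + z²/n = 1.060134.
Center = (0.22222 + 0.030067)/1.060134 = 0.23798.
Radicand: p̂(1−p̂)/n + z²/(4n²) = 0.003840878 + 0.000334077 = 0.004174955.
Half-width = z·√(radicand)/denom = 1.645·0.064614/1.060134 = 0.10026.
Interval: 0.23798 ± 0.10026 → (0.1377, 0.3382).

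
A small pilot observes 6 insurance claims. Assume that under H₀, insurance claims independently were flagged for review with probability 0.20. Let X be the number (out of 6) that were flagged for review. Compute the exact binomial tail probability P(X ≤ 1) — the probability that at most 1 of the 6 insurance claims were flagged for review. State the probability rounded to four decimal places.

P = 0.6554

X is binomial with n = 6 and p = 0.20.
P(X ≤ 1) = C(6,0)·0.20^0·0.80^6 + C(6,1)·0.20^1·0.80^5.
= 0.262144 + 0.393216 = 0.6554.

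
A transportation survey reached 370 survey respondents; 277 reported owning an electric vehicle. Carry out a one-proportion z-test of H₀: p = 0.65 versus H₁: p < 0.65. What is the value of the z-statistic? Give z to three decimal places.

With x = 277 successes in n = 370, p̂ = 0.74865.
SE₀ = √(0.65·0.35/370) = 0.024796.
z = (0.74865 − 0.65)/0.024796 = 0.09865/0.024796 = 3.978.

z = 3.978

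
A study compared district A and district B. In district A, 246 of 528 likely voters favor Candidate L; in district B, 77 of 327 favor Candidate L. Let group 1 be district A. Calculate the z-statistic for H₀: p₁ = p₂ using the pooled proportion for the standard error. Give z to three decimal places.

z = 6.754

p̂₁ = 246/528 = 0.46591, p̂₂ = 77/327 = 0.23547.
Pooling: p̂ = 323/855 = 0.37778.
Pooled SE = √[0.2350617·0.00495204] ≈ 0.034118.
z = (p̂₁ − p̂₂)/SE = (0.46591 − 0.23547)/0.034118 = 0.23044/0.034118 = 6.754.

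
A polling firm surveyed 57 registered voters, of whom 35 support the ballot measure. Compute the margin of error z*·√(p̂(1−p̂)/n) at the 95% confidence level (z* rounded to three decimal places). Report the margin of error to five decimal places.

ME = 0.12638

Sample proportion p̂ = 35/57 = 0.61404.
SE = √(p̂(1−p̂)/n) = √(0.236996/57) = 0.064481.
For 95% confidence, z* = 1.960.
Margin of error = z*·SE = 1.960 × 0.064481 = 0.12638.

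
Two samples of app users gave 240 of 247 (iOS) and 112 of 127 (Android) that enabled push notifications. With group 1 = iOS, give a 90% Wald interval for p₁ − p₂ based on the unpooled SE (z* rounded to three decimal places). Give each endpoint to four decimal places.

(0.0396, 0.1400)

p̂₁ = 0.97166, p̂₂ = 0.88189, so the observed difference is 0.08977.
Unpooled SE = √(p̂₁(1−p̂₁)/n₁ + p̂₂(1−p̂₂)/n₂) = √(0.000111486 + 0.000820159) = 0.030523.
The 90% critical value is z* = 1.645. Margin = 1.645·0.030523 = 0.05021.
CI: 0.08977 ± 0.05021 = (0.0396, 0.1400).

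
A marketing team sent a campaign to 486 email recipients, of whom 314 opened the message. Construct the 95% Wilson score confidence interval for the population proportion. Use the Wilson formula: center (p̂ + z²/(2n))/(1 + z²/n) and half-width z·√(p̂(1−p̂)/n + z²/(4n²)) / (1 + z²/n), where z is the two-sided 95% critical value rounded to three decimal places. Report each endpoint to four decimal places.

p̂ = 314/486 = 0.64609; z = 1.960, so z² = 3.841600.
1 + z²/n = 1.007905.
Adjusted center: (0.64609 + z²/(2n))/1.007905 = 0.64494.
Radicand: p̂(1−p̂)/n + z²/(4n²) = 0.000470489 + 0.000004066 = 0.000474555.
Half-width = 1.960·√0.000474555/1.007905 = 0.04236.
CI: 0.64494 ± 0.04236 = (0.6026, 0.6873).

(0.6026, 0.6873)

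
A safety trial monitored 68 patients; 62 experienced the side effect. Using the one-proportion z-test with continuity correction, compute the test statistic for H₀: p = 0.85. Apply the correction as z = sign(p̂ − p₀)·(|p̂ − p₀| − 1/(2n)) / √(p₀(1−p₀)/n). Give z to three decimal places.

Sample proportion p̂ = 62/68 = 0.91176. p̂ − p₀ = 0.061765.
Continuity correction 1/(2n) = 1/136 = 0.007353.
Corrected numerator: |0.061765| − 0.007353 = 0.054412.
Null standard error: √(0.85·0.15/68) = √0.001875000 = 0.043301.
z = (+)0.054412/0.043301 = 1.257.

z = 1.257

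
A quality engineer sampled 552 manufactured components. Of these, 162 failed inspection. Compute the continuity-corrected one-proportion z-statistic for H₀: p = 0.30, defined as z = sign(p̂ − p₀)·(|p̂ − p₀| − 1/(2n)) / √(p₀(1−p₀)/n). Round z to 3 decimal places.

z = -0.288

p̂ = 162/552 = 0.29348. p̂ − p₀ = -0.006522.
Continuity correction 1/(2n) = 1/1104 = 0.000906.
Corrected numerator: |-0.006522| − 0.000906 = 0.005616.
SE₀ = √(0.30·0.70/552) = 0.019505.
z = (−)0.005616/0.019505 = -0.288.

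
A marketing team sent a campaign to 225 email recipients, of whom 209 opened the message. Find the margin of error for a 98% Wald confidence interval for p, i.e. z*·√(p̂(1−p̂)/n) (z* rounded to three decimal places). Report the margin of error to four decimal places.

The sample proportion is 209/225 = 0.92889.
Standard error of p̂: √(0.066054/225) = √0.000293575 = 0.017134.
The 98% critical value is z* = 2.326.
So ME = 0.0399.

ME = 0.0399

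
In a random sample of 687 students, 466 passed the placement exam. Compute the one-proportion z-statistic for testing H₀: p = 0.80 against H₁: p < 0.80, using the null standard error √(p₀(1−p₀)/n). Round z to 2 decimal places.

z = -7.97

The sample proportion is 466/687 = 0.67831.
Under H₀, SE = √(p₀(1−p₀)/n) = √(0.80·0.20/687) = √0.000232897 = 0.015261.
z = (0.67831 − 0.80)/0.015261 = -0.12169/0.015261 = -7.97.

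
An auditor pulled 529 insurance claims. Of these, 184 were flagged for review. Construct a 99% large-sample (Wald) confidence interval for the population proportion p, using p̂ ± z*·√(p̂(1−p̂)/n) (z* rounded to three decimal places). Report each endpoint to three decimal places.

With x = 184 successes in n = 529, p̂ = 0.34783.
SE = √(p̂(1−p̂)/n) = √(0.226843/529) = 0.020708.
For 99% confidence, z* = 2.576.
Margin = 2.576·0.020708 = 0.05334.
Interval: 0.34783 ± 0.05334 → (0.294, 0.401).

(0.294, 0.401)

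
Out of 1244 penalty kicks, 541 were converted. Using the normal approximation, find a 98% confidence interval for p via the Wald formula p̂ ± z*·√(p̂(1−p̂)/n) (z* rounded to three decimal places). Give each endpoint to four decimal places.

(0.4022, 0.4676)

Sample proportion p̂ = 541/1244 = 0.43489.
SE = √(p̂(1−p̂)/n) = √(0.245760/1244) = 0.014055.
For 98% confidence, z* = 2.326.
Margin of error: 2.326 × 0.014055 = 0.03269.
Interval: 0.43489 ± 0.03269 → (0.4022, 0.4676).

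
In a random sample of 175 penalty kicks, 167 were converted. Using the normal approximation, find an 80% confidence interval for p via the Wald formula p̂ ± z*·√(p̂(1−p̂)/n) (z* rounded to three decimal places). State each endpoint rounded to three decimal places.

The sample proportion is 167/175 = 0.95429.
Standard error of p̂: √(0.043624/175) = √0.000249283 = 0.015789.
The 80% critical value is z* = 1.282.
Margin = 1.282·0.015789 = 0.02024.
Interval: 0.95429 ± 0.02024 → (0.934, 0.975).

(0.934, 0.975)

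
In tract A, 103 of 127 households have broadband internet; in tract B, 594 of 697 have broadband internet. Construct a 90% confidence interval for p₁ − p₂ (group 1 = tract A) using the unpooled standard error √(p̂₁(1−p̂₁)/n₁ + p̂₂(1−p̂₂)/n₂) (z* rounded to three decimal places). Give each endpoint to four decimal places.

p̂₁ = 0.81102, p̂₂ = 0.85222, so the observed difference is -0.04120.
Unpooled SE = √(p̂₁(1−p̂₁)/n₁ + p̂₂(1−p̂₂)/n₂) = √(0.001206806 + 0.000180686) = 0.037249.
The 90% critical value is z* = 1.645. Margin = 1.645·0.037249 = 0.06127.
CI: -0.04120 ± 0.06127 = (-0.1025, 0.0201).

(-0.1025, 0.0201)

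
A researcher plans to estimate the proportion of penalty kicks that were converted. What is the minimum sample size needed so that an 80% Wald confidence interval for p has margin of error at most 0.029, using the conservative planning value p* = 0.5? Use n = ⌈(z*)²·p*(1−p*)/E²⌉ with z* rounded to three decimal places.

n = 489

The 80% critical value is z* = 1.282.
p*(1−p*) = 0.50·0.50 = 0.2500.
Required n before rounding: 1.643524 × 0.2500 / 0.029² = 488.562.
⌈488.562⌉ = 489.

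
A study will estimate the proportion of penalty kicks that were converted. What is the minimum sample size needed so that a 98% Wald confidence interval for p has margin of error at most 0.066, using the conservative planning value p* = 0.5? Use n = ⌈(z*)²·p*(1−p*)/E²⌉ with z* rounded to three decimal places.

z* = 2.326 at the 98% level.
p*(1−p*) = 0.50·0.50 = 0.2500.
(z*)²·p*(1−p*)/E² = 5.410276·0.2500/0.004356 = 310.507.
Rounding up, n = 311.

n = 311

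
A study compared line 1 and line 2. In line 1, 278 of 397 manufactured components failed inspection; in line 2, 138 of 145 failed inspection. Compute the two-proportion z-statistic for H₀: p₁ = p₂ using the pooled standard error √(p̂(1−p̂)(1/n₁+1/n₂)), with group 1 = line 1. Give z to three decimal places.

z = -6.135

p̂₁ = 278/397 = 0.70025, p̂₂ = 138/145 = 0.95172.
Pooling: p̂ = 416/542 = 0.76753.
Pooled SE = √[0.1784289·0.00941544] ≈ 0.040988.
z = (p̂₁ − p̂₂)/SE = (0.70025 − 0.95172)/0.040988 = -0.25147/0.040988 = -6.135.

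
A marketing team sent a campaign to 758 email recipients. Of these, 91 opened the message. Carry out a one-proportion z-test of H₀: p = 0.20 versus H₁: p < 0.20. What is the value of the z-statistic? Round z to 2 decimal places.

Sample proportion p̂ = 91/758 = 0.12005.
Null standard error: √(0.20·0.80/758) = √0.000211082 = 0.014529.
z = (0.12005 − 0.20)/0.014529 = -0.07995/0.014529 = -5.50.

z = -5.50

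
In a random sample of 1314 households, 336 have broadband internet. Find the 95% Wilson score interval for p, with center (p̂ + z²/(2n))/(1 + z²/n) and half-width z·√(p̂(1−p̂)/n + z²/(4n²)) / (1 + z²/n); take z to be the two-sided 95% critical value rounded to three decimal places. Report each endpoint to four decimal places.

Here p̂ = 336/1314 = 0.25571 and z = 1.960 (z² = 3.841600).
Denominator 1 + z²/n = 1 + 3.841600/1314 = 1.002924.
Adjusted center: (0.25571 + z²/(2n))/1.002924 = 0.25642.
Radicand: p̂(1−p̂)/n + z²/(4n²) = 0.000144841 + 0.000000556 = 0.000145397.
Half-width = z·√(radicand)/denom = 1.960·0.012058/1.002924 = 0.02356.
Interval: 0.25642 ± 0.02356 → (0.2329, 0.2800).

(0.2329, 0.2800)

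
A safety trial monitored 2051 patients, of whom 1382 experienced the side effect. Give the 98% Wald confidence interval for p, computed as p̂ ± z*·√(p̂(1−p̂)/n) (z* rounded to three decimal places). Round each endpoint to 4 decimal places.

p̂ = 1382/2051 = 0.67382.
Standard error of p̂: √(0.219787/2051) = √0.000107161 = 0.010352.
For 98% confidence, z* = 2.326.
Margin of error: 2.326 × 0.010352 = 0.02408.
CI: 0.67382 ± 0.02408 = (0.6497, 0.6979).

(0.6497, 0.6979)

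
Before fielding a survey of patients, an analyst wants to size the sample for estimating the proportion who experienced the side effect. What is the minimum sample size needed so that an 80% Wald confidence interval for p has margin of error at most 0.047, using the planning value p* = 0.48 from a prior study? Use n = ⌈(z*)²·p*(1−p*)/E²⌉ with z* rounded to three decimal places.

n = 186

For 80% confidence, z* = 1.282.
p*(1−p*) = 0.2496.
Required n before rounding: 1.643524 × 0.2496 / 0.047² = 185.706.
⌈185.706⌉ = 186.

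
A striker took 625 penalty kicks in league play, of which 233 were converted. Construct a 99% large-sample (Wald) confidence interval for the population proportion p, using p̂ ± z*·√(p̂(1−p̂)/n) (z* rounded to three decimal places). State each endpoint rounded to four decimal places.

(0.3230, 0.4226)

p̂ = 233/625 = 0.37280.
SE = √(p̂(1−p̂)/n) = √(0.233820/625) = 0.019342.
z* = 2.576 at the 99% level.
Margin of error: 2.576 × 0.019342 = 0.04982.
CI: 0.37280 ± 0.04982 = (0.3230, 0.4226).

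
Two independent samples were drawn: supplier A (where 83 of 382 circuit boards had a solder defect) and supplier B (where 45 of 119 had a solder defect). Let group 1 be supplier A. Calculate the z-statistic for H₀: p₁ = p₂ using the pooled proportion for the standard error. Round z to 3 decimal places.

z = -3.514

p̂₁ = 83/382 = 0.21728, p̂₂ = 45/119 = 0.37815.
Pooling: p̂ = 128/501 = 0.25549.
SE = √[p̂(1−p̂)(1/n₁+1/n₂)] = √[0.25549·0.74451·(1/382+1/119)] ≈ 0.045786.
z = -0.16087/0.045786 = -3.514.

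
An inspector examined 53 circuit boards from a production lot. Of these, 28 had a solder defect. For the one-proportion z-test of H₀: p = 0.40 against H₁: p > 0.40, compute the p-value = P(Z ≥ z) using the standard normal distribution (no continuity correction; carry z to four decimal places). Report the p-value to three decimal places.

The sample proportion is 28/53 = 0.52830.
Null standard error: √(0.40·0.60/53) = √0.004528302 = 0.067293.
z = (p̂ − p₀)/SE = (28/53 − 0.40)/0.067293 ≈ 1.9066.
From the standard normal, P(Z ≥ z) = 0.028.

p-value = 0.028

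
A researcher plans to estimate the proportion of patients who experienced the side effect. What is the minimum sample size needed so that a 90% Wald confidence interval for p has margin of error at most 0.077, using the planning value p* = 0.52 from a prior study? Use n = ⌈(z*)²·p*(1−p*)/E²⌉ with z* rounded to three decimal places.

n = 114

z* = 1.645 at the 90% level.
p*(1−p*) = 0.2496.
(z*)²·p*(1−p*)/E² = 2.706025·0.2496/0.005929 = 113.919.
Rounding up, n = 114.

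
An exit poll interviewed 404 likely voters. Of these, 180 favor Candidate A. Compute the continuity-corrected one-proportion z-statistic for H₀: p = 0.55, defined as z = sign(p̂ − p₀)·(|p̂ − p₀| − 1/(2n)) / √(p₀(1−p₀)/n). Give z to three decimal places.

p̂ = 180/404 = 0.44554. p̂ − p₀ = -0.104455.
1/(2n) = 0.001238.
Corrected numerator: |-0.104455| − 0.001238 = 0.103217.
Under H₀, SE = √(p₀(1−p₀)/n) = √(0.55·0.45/404) = √0.000612624 = 0.024751.
z = −0.103217/0.024751 = -4.170.

z = -4.170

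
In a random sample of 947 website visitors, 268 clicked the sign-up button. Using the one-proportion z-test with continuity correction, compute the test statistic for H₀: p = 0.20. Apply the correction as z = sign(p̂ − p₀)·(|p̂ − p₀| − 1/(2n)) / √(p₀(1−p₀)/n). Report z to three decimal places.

The sample proportion is 268/947 = 0.28300. p̂ − p₀ = 0.082999.
1/(2n) = 0.000528.
Corrected numerator: |0.082999| − 0.000528 = 0.082471.
Under H₀, SE = √(p₀(1−p₀)/n) = √(0.20·0.80/947) = √0.000168955 = 0.012998.
z = (+)0.082471/0.012998 = 6.345.

z = 6.345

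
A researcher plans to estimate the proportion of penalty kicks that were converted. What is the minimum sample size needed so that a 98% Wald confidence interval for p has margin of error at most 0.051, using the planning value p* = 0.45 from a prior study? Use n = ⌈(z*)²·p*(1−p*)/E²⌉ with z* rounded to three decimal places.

z* = 2.326 at the 98% level.
p*(1−p*) = 0.2475.
Required n before rounding: 5.410276 × 0.2475 / 0.051² = 514.819.
Rounding up, n = 515.

n = 515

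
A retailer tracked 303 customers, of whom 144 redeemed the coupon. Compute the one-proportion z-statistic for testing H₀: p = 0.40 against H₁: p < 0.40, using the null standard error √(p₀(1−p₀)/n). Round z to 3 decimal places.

z = 2.674

With x = 144 successes in n = 303, p̂ = 0.47525.
SE₀ = √(0.40·0.60/303) = 0.028144.
z = (0.47525 − 0.40)/0.028144 = 0.07525/0.028144 = 2.674.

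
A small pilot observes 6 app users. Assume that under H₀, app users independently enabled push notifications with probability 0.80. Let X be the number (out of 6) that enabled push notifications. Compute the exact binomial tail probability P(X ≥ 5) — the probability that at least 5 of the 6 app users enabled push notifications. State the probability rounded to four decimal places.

P = 0.6554

X ~ Binomial(n=6, p=0.80).
P(X ≥ 5) = C(6,5)·0.80^5·0.20^1 + C(6,6)·0.80^6·0.20^0.
= 0.393216 + 0.262144 = 0.6554.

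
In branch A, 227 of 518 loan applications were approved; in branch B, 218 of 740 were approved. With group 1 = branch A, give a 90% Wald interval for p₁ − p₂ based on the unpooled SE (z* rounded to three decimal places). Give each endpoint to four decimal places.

p̂₁ = 227/518 = 0.43822, p̂₂ = 218/740 = 0.29459; p̂₁ − p̂₂ = 0.14363.
SE = √(0.000475258 + 0.000280822) = √0.000756080 = 0.027497.
z* = 1.645 at the 90% level. Margin of error = 0.04523.
Interval: 0.14363 ± 0.04523 → (0.0984, 0.1889).

(0.0984, 0.1889)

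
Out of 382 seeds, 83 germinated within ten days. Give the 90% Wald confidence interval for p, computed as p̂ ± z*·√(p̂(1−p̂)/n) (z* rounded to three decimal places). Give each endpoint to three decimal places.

(0.183, 0.252)

The sample proportion is 83/382 = 0.21728.
SE(p̂) = √(0.21728·0.78272/382) = 0.021100.
The 90% critical value is z* = 1.645.
Margin = 1.645·0.021100 = 0.03471.
CI: 0.21728 ± 0.03471 = (0.183, 0.252).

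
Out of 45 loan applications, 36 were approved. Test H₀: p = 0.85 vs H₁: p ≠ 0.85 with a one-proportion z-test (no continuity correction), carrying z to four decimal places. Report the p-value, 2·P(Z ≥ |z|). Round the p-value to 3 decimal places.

p-value = 0.348

The sample proportion is 36/45 = 0.80000.
Null standard error: √(0.85·0.15/45) = √0.002833333 = 0.053229.
Test statistic (full precision, shown to 4 dp): z = (36/45 − 0.85)/SE₀ ≈ -0.9393.
From the standard normal, 2·P(Z ≥ |z|) = 0.348.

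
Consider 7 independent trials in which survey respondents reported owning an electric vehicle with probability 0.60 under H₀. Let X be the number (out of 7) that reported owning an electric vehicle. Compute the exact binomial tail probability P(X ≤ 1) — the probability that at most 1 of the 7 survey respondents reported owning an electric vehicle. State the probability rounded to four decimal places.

P = 0.0188

X ~ Binomial(n=7, p=0.60).
P(X ≤ 1) = C(7,0)·0.60^0·0.40^7 + C(7,1)·0.60^1·0.40^6.
= 0.001638 + 0.017203 = 0.0188.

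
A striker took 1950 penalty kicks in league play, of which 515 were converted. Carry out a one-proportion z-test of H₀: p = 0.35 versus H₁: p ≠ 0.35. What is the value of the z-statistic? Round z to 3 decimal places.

The sample proportion is 515/1950 = 0.26410.
Under H₀, SE = √(p₀(1−p₀)/n) = √(0.35·0.65/1950) = √0.000116667 = 0.010801.
Test statistic: z = -0.08590/0.010801 = -7.953.

z = -7.953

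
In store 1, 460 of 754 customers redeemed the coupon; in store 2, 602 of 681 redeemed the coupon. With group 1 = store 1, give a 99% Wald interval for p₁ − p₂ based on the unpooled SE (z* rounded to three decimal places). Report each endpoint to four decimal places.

(-0.3295, -0.2183)

p̂₁ = 0.61008, p̂₂ = 0.88399, so the observed difference is -0.27391.
SE = √(0.000315494 + 0.000150585) = √0.000466079 = 0.021589.
For 99% confidence, z* = 2.576. Margin = 2.576·0.021589 = 0.05561.
So the interval runs from -0.3295 to -0.2183.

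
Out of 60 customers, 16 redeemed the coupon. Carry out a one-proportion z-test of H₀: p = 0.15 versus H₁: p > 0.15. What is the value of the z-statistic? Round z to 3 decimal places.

With x = 16 successes in n = 60, p̂ = 0.26667.
SE₀ = √(0.15·0.85/60) = 0.046098.
z = (p̂ − p₀)/SE = (0.26667 − 0.15)/0.046098 = 2.531.

z = 2.531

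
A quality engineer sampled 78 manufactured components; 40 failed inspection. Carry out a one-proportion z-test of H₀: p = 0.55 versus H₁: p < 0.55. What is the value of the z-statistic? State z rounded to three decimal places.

With x = 40 successes in n = 78, p̂ = 0.51282.
Under H₀, SE = √(p₀(1−p₀)/n) = √(0.55·0.45/78) = √0.003173077 = 0.056330.
z = (0.51282 − 0.55)/0.056330 = -0.03718/0.056330 = -0.660.

z = -0.660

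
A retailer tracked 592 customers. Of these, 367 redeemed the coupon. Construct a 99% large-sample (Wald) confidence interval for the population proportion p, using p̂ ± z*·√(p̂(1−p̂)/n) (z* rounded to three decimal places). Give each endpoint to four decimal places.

p̂ = 367/592 = 0.61993.
SE = √(p̂(1−p̂)/n) = √(0.235616/592) = 0.019950.
z* = 2.576 at the 99% level.
Margin = 2.576·0.019950 = 0.05139.
So the interval runs from 0.5685 to 0.6713.

(0.5685, 0.6713)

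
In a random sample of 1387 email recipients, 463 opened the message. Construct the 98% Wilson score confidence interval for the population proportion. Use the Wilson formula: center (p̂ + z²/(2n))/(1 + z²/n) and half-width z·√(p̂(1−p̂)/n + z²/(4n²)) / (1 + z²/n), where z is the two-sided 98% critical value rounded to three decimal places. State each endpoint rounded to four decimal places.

(0.3051, 0.3639)

Here p̂ = 463/1387 = 0.33381 and z = 2.326 (z² = 5.410276).
1 + z²/n = 1.003901.
Adjusted center: (0.33381 + z²/(2n))/1.003901 = 0.33446.
Radicand: p̂(1−p̂)/n + z²/(4n²) = 0.000160333 + 0.000000703 = 0.000161036.
Half-width = 2.326·√0.000161036/1.003901 = 0.02940.
CI: 0.33446 ± 0.02940 = (0.3051, 0.3639).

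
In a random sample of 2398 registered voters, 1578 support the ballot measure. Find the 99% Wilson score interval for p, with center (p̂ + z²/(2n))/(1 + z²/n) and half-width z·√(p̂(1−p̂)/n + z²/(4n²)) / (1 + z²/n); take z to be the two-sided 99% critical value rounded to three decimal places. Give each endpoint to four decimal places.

Here p̂ = 1578/2398 = 0.65805 and z = 2.576 (z² = 6.635776).
1 + z²/n = 1.002767.
Adjusted center: (0.65805 + z²/(2n))/1.002767 = 0.65761.
Radicand: p̂(1−p̂)/n + z²/(4n²) = 0.000093837 + 0.000000288 = 0.000094125.
Half-width = z·√(radicand)/denom = 2.576·0.009702/1.002767 = 0.02492.
So the interval runs from 0.6327 to 0.6825.

(0.6327, 0.6825)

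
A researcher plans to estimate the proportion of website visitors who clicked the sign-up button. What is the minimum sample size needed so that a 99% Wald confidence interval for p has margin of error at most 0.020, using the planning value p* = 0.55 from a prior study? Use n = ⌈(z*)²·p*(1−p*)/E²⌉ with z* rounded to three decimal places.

z* = 2.576 at the 99% level.
p*(1−p*) = 0.55·0.45 = 0.2475.
(z*)²·p*(1−p*)/E² = 6.635776·0.2475/0.000400 = 4105.886.
⌈4105.886⌉ = 4106.

n = 4106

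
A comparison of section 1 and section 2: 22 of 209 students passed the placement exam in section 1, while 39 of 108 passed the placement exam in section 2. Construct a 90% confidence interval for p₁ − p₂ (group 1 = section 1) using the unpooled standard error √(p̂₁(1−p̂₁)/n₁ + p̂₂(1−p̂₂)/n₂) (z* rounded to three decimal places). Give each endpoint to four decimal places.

(-0.3395, -0.1722)

p̂₁ = 22/209 = 0.10526, p̂₂ = 39/108 = 0.36111; p̂₁ − p̂₂ = -0.25585.
Unpooled SE = √(p̂₁(1−p̂₁)/n₁ + p̂₂(1−p̂₂)/n₂) = √(0.000450636 + 0.002136203) = 0.050861.
z* = 1.645 at the 90% level. Margin = 1.645·0.050861 = 0.08367.
Interval: -0.25585 ± 0.08367 → (-0.3395, -0.1722).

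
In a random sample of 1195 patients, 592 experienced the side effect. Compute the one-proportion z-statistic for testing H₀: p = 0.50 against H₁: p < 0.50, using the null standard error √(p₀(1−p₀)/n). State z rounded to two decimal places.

With x = 592 successes in n = 1195, p̂ = 0.49540.
SE₀ = √(0.50·0.50/1195) = 0.014464.
z = (0.49540 − 0.50)/0.014464 = -0.00460/0.014464 = -0.32.

z = -0.32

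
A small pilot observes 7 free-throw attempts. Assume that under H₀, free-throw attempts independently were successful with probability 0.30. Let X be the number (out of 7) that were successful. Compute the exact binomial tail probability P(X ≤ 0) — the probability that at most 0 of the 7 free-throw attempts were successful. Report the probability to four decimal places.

X is binomial with n = 7 and p = 0.30.
P(X ≤ 0) = C(7,0)·0.30^0·0.70^7.
= 0.082354 = 0.0824.

P = 0.0824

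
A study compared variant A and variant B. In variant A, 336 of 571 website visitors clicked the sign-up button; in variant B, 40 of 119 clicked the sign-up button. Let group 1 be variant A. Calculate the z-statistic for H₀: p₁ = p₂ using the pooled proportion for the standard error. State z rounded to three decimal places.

p̂₁ = 336/571 = 0.58844, p̂₂ = 40/119 = 0.33613.
Pooling: p̂ = 376/690 = 0.54493.
SE = √[p̂(1−p̂)(1/n₁+1/n₂)] = √[0.54493·0.45507·(1/571+1/119)] ≈ 0.050181.
z = 0.25231/0.050181 = 5.028.

z = 5.028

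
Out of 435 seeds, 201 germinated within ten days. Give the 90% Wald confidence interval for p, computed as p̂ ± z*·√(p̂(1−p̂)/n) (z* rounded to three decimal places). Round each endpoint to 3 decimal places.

(0.423, 0.501)

The sample proportion is 201/435 = 0.46207.
SE = √(p̂(1−p̂)/n) = √(0.248561/435) = 0.023904.
z* = 1.645 at the 90% level.
Margin = 1.645·0.023904 = 0.03932.
Interval: 0.46207 ± 0.03932 → (0.423, 0.501).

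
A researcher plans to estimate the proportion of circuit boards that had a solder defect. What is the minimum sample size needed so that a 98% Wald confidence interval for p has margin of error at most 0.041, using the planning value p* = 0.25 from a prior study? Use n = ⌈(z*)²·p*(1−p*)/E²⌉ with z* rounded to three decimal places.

n = 604

For 98% confidence, z* = 2.326.
p*(1−p*) = 0.1875.
(z*)²·p*(1−p*)/E² = 5.410276·0.1875/0.001681 = 603.466.
⌈603.466⌉ = 604.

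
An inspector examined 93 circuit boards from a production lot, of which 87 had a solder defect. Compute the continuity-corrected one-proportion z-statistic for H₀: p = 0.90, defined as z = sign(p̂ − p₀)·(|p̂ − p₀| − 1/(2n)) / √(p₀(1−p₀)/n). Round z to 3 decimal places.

z = 0.968

With x = 87 successes in n = 93, p̂ = 0.93548. p̂ − p₀ = 0.035484.
1/(2n) = 0.005376.
Corrected numerator: |0.035484| − 0.005376 = 0.030108.
SE₀ = √(0.90·0.10/93) = 0.031109.
z = +0.030108/0.031109 = 0.968.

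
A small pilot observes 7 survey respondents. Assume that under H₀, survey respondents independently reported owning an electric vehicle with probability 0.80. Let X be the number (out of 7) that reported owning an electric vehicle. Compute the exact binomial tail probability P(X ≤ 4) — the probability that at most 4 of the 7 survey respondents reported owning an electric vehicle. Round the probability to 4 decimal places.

P = 0.1480

X ~ Binomial(n=7, p=0.80).
P(X ≤ 4) = Σ_{j=0}^{4} C(7,j)·0.80^j·0.20^{7−j}.
= 0.000013 + 0.000358 + 0.004301 + 0.028672 + 0.114688 = 0.1480.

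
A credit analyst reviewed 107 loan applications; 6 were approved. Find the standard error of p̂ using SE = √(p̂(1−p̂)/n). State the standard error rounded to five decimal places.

Sample proportion p̂ = 6/107 = 0.05607.
p̂(1−p̂) = 0.052926.
SE = √(0.052926/107) = √0.000494636 = 0.02224.

SE = 0.02224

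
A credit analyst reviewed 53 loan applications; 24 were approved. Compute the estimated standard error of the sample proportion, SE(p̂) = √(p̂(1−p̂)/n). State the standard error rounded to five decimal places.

SE = 0.06837

With x = 24 successes in n = 53, p̂ = 0.45283.
p̂(1−p̂) = 0.45283·0.54717 = 0.247775.
Dividing by n and taking the root: √0.004675000 = 0.06837.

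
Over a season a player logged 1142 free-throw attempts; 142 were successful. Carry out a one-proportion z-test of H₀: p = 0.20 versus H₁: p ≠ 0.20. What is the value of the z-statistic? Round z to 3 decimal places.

z = -6.392

With x = 142 successes in n = 1142, p̂ = 0.12434.
Under H₀, SE = √(p₀(1−p₀)/n) = √(0.20·0.80/1142) = √0.000140105 = 0.011837.
z = (0.12434 − 0.20)/0.011837 = -0.07566/0.011837 = -6.392.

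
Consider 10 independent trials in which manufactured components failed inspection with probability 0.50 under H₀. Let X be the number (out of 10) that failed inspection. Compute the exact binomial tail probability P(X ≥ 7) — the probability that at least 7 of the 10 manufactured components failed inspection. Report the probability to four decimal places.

P = 0.1719

X ~ Binomial(n=10, p=0.50).
P(X ≥ 7) = C(10,7)·0.50^7·0.50^3 + C(10,8)·0.50^8·0.50^2 + C(10,9)·0.50^9·0.50^1 + C(10,10)·0.50^10·0.50^0.
= 0.117188 + 0.043945 + 0.009766 + 0.000977 = 0.1719.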